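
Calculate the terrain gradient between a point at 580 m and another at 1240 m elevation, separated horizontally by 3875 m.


gradient = (1240 - 580) / 3875 = 660 / 3875 = 0.1703

0.1703


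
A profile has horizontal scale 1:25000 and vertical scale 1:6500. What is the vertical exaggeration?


VE = horizontal_scale / vertical_scale = 25000 / 6500 ≈ 3.8

3.8x


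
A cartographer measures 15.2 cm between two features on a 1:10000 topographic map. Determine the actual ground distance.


ground = 15.2 cm * 10000 / 100 = 1520.0 m = 1.52 km

1.52 km


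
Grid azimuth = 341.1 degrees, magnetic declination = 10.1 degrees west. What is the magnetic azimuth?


magnetic azimuth = grid azimuth - declination (east +ve)
mag_az = 341.1 - -10.1 = 351.2 degrees

351.2 degrees


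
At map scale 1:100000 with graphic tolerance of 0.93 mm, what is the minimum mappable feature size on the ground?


ground = 0.93 mm * 100000 / 1000 = 93.0 m

93.0 m


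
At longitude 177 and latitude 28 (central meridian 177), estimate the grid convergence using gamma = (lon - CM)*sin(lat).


gamma = (177 - 177) * sin(28) = 0 * 0.469472 = 0.0 degrees

0.0 degrees


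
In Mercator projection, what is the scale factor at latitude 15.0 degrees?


SF = 1 / cos(15.0) = 1 / 0.965926 = 1.035

1.035


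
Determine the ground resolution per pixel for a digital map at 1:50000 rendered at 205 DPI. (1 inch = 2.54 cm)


pixel_cm = 2.54 / 205 ≈ 0.01239 cm
ground = pixel_cm * 50000 / 100 = 2.54 * 50000 / (205 * 100) = 127000 / 20500 ≈ 6.2 m

6.2 m


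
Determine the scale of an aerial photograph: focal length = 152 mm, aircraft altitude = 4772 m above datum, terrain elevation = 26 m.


scale = f / (H - h) = 152 mm / 4746 m = 152 / 4746000 = 1:31224

1:31224


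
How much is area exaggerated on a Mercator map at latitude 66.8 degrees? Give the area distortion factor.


area_distortion = 1/cos^2(66.8) = 6.444

6.444


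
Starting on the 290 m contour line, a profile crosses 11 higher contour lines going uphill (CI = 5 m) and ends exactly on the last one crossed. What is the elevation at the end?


elevation = 290 + 11 * 5 = 345 m

345 m


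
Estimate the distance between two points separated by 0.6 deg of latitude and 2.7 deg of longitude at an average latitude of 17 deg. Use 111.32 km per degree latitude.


dlat_km = 0.6 * 111.32 = 66.792
dlon_km = 2.7 * 111.32 * cos(17) ≈ 287.431
dist = sqrt(66.792^2 + 287.431^2) ≈ 295.1 km

295.1 km


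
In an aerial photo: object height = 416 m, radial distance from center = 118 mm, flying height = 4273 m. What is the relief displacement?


d = h * r / H = 416 * 118 / 4273 = 11.49 mm

11.49 mm


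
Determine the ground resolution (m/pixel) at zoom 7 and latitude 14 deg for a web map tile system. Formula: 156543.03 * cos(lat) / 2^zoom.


res = 156543.03 * cos(14) / 2^7 = 156543.03 * 0.97029573 / 128 = 1186.66 m/pixel

1186.66 m/pixel


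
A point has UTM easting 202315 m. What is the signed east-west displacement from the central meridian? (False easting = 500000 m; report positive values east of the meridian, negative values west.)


displacement = 202315 - 500000 = -297685 m

-297685 m


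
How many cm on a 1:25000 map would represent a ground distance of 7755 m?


map_cm = 7755 * 100 / 25000 = 31.02 cm

31.02 cm


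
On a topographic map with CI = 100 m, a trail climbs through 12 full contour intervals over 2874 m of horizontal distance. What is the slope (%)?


elevation change = 12 * 100 = 1200 m
slope = 1200 / 2874 * 100 = 41.8%

41.8%


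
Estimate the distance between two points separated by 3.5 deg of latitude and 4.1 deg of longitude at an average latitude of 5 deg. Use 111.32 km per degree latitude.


dlat_km = 3.5 * 111.32 = 389.62
dlon_km = 4.1 * 111.32 * cos(5) ≈ 454.675
dist = sqrt(389.62^2 + 454.675^2) ≈ 598.8 km

598.8 km


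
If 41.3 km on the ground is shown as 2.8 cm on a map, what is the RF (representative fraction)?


ground = 41.3 km = 4130000 cm; RF denominator = ground / map = 4130000 / 2.8 = 1475000; RF = 1:1475000

1:1475000


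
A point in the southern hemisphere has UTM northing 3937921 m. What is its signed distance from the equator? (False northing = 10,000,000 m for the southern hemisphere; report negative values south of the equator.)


For southern: actual = 3937921 - 10000000 = -6062079 m

-6062079 m


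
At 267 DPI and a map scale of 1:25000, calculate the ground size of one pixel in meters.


pixel_cm = 2.54 / 267 ≈ 0.009513 cm
ground = pixel_cm * 25000 / 100 = 2.54 * 25000 / (267 * 100) = 63500 / 26700 ≈ 2.38 m

2.38 m


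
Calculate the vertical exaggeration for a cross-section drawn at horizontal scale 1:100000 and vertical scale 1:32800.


VE = horizontal_scale / vertical_scale = 100000 / 32800 ≈ 3.0

3.0x


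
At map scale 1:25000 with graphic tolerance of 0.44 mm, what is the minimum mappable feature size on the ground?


ground = 0.44 mm * 25000 / 1000 = 11.0 m

11.0 m


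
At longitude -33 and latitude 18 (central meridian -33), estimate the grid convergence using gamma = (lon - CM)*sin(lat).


gamma = (-33 - -33) * sin(18) = 0 * 0.309017 = 0.0 degrees

0.0 degrees


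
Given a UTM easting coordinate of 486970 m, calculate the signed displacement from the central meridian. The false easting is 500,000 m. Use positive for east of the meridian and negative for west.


displacement = 486970 - 500000 = -13030 m

-13030 m


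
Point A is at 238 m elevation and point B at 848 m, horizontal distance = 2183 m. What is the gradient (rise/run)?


gradient = (848 - 238) / 2183 = 610 / 2183 = 0.2794

0.2794


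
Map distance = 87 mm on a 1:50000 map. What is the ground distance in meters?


ground = 87 mm * 50000 / 1000 = 4350.0 m

4350.0 m


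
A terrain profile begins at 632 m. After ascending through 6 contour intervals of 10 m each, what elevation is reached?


elevation = 632 + 6 * 10 = 692 m

692 m


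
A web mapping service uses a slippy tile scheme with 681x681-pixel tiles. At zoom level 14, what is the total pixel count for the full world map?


tiles per axis = 2^14 = 16384
total tiles = 16384^2 = 268435456
pixels per axis = 16384 * 681 = 11157504
total pixels = 11157504^2 = 124489895510016

124489895510016 pixels


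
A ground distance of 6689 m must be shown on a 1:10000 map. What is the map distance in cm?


map_cm = 6689 * 100 / 10000 = 66.89 cm

66.89 cm


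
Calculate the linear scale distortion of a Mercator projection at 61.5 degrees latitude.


SF = 1 / cos(61.5) = 1 / 0.477159 = 2.096

2.096


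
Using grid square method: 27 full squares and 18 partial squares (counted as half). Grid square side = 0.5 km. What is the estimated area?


effective squares = 27 + 18 * 0.5 = 36.0
area = 36.0 * 0.25 = 9.0 km^2

9.0 km^2


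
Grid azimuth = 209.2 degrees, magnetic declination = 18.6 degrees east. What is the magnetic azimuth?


magnetic azimuth = grid azimuth - declination (east +ve)
mag_az = 209.2 - 18.6 = 190.6 degrees

190.6 degrees


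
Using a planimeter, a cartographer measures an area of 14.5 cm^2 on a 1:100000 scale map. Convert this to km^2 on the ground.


ground_area = 14.5 * (100000/100)^2 = 14500000.0 m^2 = 14.5 km^2

14.5 km^2


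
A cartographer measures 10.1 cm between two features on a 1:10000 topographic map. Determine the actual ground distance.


ground = 10.1 cm * 10000 / 100 = 1010.0 m = 1.01 km

1.01 km


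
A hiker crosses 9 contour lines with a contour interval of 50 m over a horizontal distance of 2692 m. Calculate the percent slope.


elevation change = 9 * 50 = 450 m
slope = 450 / 2692 * 100 = 16.7%

16.7%


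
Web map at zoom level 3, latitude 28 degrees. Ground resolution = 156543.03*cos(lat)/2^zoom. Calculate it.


res = 156543.03 * cos(28) / 2^3 = 156543.03 * 0.88294759 / 8 = 17277.41 m/pixel

17277.41 m/pixel


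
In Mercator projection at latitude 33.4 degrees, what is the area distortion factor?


area_distortion = 1/cos^2(33.4) = 1.435

1.435


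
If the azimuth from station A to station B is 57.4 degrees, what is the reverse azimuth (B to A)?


back azimuth = (57.4 + 180) mod 360 = 237.4 degrees

237.4 degrees


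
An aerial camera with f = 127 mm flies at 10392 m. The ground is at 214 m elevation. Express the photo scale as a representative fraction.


scale = f / (H - h) = 127 mm / 10178 m = 127 / 10178000 = 1:80142

1:80142


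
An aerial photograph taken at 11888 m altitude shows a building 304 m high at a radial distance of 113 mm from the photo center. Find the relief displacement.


d = h * r / H = 304 * 113 / 11888 = 2.89 mm

2.89 mm


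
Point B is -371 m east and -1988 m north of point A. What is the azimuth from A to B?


az = atan2(-371, -1988) = -169.4 deg
adjusted to 0-360: 190.6 degrees

190.6 degrees


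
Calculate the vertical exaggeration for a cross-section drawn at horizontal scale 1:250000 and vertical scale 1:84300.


VE = horizontal_scale / vertical_scale = 250000 / 84300 ≈ 3.0

3.0x


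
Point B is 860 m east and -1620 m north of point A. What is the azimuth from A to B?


az = atan2(860, -1620) = 152.0 deg
adjusted to 0-360: 152.0 degrees

152.0 degrees


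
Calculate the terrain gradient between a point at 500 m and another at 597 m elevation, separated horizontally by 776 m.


gradient = (597 - 500) / 776 = 97 / 776 = 0.125

0.125


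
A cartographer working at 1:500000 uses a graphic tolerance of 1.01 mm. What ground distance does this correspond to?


ground = 1.01 mm * 500000 / 1000 = 505.0 m

505.0 m


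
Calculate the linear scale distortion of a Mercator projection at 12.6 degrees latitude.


SF = 1 / cos(12.6) = 1 / 0.975917 = 1.025

1.025


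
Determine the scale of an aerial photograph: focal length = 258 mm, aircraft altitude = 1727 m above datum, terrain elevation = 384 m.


scale = f / (H - h) = 258 mm / 1343 m = 258 / 1343000 = 1:5205

1:5205


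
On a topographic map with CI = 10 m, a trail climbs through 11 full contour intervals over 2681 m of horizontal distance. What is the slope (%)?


elevation change = 11 * 10 = 110 m
slope = 110 / 2681 * 100 = 4.1%

4.1%


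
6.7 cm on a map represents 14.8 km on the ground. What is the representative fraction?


ground = 14.8 km = 1480000 cm; RF denominator = ground / map = 1480000 / 6.7 ≈ 220896; RF = 1:220896

1:220896


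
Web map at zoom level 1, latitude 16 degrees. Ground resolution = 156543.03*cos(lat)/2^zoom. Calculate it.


res = 156543.03 * cos(16) / 2^1 = 156543.03 * 0.9612617 / 2 = 75239.41 m/pixel

75239.41 m/pixel


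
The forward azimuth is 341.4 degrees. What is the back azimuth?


back azimuth = (341.4 + 180) mod 360 = 161.4 degrees

161.4 degrees


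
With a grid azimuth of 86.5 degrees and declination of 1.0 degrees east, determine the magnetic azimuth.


magnetic azimuth = grid azimuth - declination (east +ve)
mag_az = 86.5 - 1.0 = 85.5 degrees

85.5 degrees


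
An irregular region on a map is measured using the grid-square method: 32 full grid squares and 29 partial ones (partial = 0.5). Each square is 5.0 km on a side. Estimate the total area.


effective squares = 32 + 29 * 0.5 = 46.5
area = 46.5 * 25.0 = 1162.5 km^2

1162.5 km^2


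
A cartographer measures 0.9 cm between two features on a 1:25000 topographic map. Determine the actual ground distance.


ground = 0.9 cm * 25000 / 100 = 225.0 m

225.0 m


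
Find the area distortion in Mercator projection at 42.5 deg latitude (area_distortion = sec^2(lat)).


area_distortion = 1/cos^2(42.5) = 1.84

1.84


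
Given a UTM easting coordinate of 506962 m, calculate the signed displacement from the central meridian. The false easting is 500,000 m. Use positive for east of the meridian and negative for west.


displacement = 506962 - 500000 = 6962 m

6962 m


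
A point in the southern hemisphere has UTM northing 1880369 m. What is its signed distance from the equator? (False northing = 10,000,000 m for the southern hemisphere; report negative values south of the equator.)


For southern: actual = 1880369 - 10000000 = -8119631 m

-8119631 m


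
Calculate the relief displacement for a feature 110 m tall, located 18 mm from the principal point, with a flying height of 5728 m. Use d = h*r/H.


d = h * r / H = 110 * 18 / 5728 = 0.35 mm

0.35 mm


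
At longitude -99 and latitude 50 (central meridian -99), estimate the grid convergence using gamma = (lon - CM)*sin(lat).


gamma = (-99 - -99) * sin(50) = 0 * 0.766044 = 0.0 degrees

0.0 degrees


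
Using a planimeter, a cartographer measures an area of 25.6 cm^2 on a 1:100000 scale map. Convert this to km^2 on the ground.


ground_area = 25.6 * (100000/100)^2 = 25600000.0 m^2 = 25.6 km^2

25.6 km^2


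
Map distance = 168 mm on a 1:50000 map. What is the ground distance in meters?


ground = 168 mm * 50000 / 1000 = 8400.0 m

8400.0 m


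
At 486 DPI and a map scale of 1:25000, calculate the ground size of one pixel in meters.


pixel_cm = 2.54 / 486 ≈ 0.005226 cm
ground = pixel_cm * 25000 / 100 = 2.54 * 25000 / (486 * 100) = 63500 / 48600 ≈ 1.31 m

1.31 m


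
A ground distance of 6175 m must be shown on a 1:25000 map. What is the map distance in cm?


map_cm = 6175 * 100 / 25000 = 24.7 cm

24.7 cm


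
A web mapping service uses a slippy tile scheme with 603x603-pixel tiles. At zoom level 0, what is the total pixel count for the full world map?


tiles per axis = 2^0 = 1
total tiles = 1^2 = 1
pixels per axis = 1 * 603 = 603
total pixels = 603^2 = 363609

363609 pixels


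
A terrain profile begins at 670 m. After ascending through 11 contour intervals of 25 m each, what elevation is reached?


elevation = 670 + 11 * 25 = 945 m

945 m


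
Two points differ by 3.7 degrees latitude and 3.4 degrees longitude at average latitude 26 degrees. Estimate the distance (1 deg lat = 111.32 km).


dlat_km = 3.7 * 111.32 = 411.884
dlon_km = 3.4 * 111.32 * cos(26) ≈ 340.183
dist = sqrt(411.884^2 + 340.183^2) ≈ 534.2 km

534.2 km


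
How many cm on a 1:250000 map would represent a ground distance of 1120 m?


map_cm = 1120 * 100 / 250000 = 0.448 cm ≈ 0.45 cm

0.45 cm


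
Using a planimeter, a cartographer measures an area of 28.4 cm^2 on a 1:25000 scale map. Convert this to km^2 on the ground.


ground_area = 28.4 * (25000/100)^2 = 1775000.0 m^2 = 1.775 km^2

1.775 km^2


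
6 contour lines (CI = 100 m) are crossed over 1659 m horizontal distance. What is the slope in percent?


elevation change = 6 * 100 = 600 m
slope = 600 / 1659 * 100 = 36.2%

36.2%


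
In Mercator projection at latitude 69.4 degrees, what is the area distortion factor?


area_distortion = 1/cos^2(69.4) = 8.078

8.078


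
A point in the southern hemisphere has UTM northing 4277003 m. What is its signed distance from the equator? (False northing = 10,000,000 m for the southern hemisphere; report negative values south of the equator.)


For southern: actual = 4277003 - 10000000 = -5722997 m

-5722997 m


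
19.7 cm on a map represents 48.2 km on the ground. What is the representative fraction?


ground = 48.2 km = 4820000 cm; RF denominator = ground / map = 4820000 / 19.7 ≈ 244670; RF = 1:244670

1:244670


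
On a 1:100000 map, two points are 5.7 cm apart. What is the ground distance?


ground = 5.7 cm * 100000 / 100 = 5700.0 m = 5.7 km

5.7 km


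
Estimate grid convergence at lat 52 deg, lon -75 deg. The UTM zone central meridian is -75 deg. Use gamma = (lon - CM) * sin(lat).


gamma = (-75 - -75) * sin(52) = 0 * 0.788011 = 0.0 degrees

0.0 degrees


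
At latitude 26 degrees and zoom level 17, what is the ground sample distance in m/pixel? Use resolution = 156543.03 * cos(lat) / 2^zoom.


res = 156543.03 * cos(26) / 2^17 = 156543.03 * 0.89879405 / 131072 = 1.07 m/pixel

1.07 m/pixel


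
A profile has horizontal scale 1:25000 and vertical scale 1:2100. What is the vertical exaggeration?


VE = horizontal_scale / vertical_scale = 25000 / 2100 ≈ 11.9

11.9x


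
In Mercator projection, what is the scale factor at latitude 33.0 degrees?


SF = 1 / cos(33.0) = 1 / 0.838671 = 1.192

1.192


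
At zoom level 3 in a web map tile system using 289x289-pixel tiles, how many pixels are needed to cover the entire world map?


tiles per axis = 2^3 = 8
total tiles = 8^2 = 64
pixels per axis = 8 * 289 = 2312
total pixels = 2312^2 = 5345344

5345344 pixels


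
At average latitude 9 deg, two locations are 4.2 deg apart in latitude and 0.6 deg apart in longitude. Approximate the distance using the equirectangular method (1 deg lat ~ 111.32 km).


dlat_km = 4.2 * 111.32 = 467.544
dlon_km = 0.6 * 111.32 * cos(9) ≈ 65.97
dist = sqrt(467.544^2 + 65.97^2) ≈ 472.2 km

472.2 km


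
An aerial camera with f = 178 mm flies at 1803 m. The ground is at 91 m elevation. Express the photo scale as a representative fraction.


scale = f / (H - h) = 178 mm / 1712 m = 178 / 1712000 = 1:9618

1:9618


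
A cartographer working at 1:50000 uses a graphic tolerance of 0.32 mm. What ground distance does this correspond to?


ground = 0.32 mm * 50000 / 1000 = 16.0 m

16.0 m


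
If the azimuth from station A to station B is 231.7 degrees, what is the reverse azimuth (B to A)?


back azimuth = (231.7 + 180) mod 360 = 51.7 degrees

51.7 degrees


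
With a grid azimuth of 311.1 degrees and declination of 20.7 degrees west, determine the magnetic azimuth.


magnetic azimuth = grid azimuth - declination (east +ve)
mag_az = 311.1 - -20.7 = 331.8 degrees

331.8 degrees


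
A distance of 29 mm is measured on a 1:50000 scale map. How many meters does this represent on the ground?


ground = 29 mm * 50000 / 1000 = 1450.0 m

1450.0 m


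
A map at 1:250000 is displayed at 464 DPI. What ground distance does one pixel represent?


pixel_cm = 2.54 / 464 ≈ 0.005474 cm
ground = pixel_cm * 250000 / 100 = 2.54 * 250000 / (464 * 100) = 635000 / 46400 ≈ 13.69 m

13.69 m


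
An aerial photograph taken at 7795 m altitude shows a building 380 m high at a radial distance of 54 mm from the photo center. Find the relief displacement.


d = h * r / H = 380 * 54 / 7795 = 2.63 mm

2.63 mm


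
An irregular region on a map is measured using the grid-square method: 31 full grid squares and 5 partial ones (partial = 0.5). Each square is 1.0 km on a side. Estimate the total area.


effective squares = 31 + 5 * 0.5 = 33.5
area = 33.5 * 1.0 = 33.5 km^2

33.5 km^2


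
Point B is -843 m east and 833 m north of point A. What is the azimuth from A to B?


az = atan2(-843, 833) = -45.3 deg
adjusted to 0-360: 314.7 degrees

314.7 degrees


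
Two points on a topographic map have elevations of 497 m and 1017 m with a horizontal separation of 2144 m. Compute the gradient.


gradient = (1017 - 497) / 2144 = 520 / 2144 = 0.2425

0.2425


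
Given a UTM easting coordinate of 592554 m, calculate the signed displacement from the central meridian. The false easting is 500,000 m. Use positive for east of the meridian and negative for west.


displacement = 592554 - 500000 = 92554 m

92554 m


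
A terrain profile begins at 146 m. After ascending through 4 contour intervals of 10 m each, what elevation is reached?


elevation = 146 + 4 * 10 = 186 m

186 m


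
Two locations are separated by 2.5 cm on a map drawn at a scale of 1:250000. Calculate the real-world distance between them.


ground = 2.5 cm * 250000 / 100 = 6250.0 m = 6.25 km

6.25 km


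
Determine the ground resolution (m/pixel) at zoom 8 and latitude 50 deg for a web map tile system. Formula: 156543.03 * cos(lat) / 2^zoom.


res = 156543.03 * cos(50) / 2^8 = 156543.03 * 0.64278761 / 256 = 393.06 m/pixel

393.06 m/pixel


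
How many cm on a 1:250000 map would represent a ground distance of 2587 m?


map_cm = 2587 * 100 / 250000 = 1.0348 cm ≈ 1.03 cm

1.03 cm


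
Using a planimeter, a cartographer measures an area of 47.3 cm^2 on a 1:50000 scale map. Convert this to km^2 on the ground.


ground_area = 47.3 * (50000/100)^2 = 11825000.0 m^2 = 11.825 km^2

11.825 km^2


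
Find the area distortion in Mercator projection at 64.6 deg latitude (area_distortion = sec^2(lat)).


area_distortion = 1/cos^2(64.6) = 5.435

5.435


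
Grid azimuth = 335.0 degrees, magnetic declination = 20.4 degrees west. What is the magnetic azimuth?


magnetic azimuth = grid azimuth - declination (east +ve)
mag_az = 335.0 - -20.4 = 355.4 degrees

355.4 degrees


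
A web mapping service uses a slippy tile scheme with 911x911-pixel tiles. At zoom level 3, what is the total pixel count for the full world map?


tiles per axis = 2^3 = 8
total tiles = 8^2 = 64
pixels per axis = 8 * 911 = 7288
total pixels = 7288^2 = 53114944

53114944 pixels


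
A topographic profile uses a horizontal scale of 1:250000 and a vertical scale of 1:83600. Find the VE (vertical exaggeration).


VE = horizontal_scale / vertical_scale = 250000 / 83600 ≈ 3.0

3.0x


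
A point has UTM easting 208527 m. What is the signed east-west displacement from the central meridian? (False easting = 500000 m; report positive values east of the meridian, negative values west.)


displacement = 208527 - 500000 = -291473 m

-291473 m


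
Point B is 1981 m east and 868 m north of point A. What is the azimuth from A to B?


az = atan2(1981, 868) = 66.3 deg
adjusted to 0-360: 66.3 degrees

66.3 degrees


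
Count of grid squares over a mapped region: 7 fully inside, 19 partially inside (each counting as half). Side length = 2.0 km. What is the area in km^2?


effective squares = 7 + 19 * 0.5 = 16.5
area = 16.5 * 4.0 = 66.0 km^2

66.0 km^2


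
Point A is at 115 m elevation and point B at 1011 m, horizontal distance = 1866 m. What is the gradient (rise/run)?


gradient = (1011 - 115) / 1866 = 896 / 1866 = 0.4802

0.4802


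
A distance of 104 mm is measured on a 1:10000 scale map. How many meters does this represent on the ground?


ground = 104 mm * 10000 / 1000 = 1040.0 m

1040.0 m


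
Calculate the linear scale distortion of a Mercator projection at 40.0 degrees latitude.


SF = 1 / cos(40.0) = 1 / 0.766044 = 1.305

1.305


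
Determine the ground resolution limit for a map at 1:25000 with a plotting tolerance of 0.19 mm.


ground = 0.19 mm * 25000 / 1000 = 4.75 m

4.75 m


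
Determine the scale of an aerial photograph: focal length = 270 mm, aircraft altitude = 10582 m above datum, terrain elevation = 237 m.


scale = f / (H - h) = 270 mm / 10345 m = 270 / 10345000 = 1:38315

1:38315


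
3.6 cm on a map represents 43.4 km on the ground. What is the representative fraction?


ground = 43.4 km = 4340000 cm; RF denominator = ground / map = 4340000 / 3.6 ≈ 1205556; RF = 1:1205556

1:1205556


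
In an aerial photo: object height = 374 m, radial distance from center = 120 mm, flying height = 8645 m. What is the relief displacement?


d = h * r / H = 374 * 120 / 8645 = 5.19 mm

5.19 mm


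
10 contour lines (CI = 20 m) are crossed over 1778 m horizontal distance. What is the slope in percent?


elevation change = 10 * 20 = 200 m
slope = 200 / 1778 * 100 = 11.2%

11.2%


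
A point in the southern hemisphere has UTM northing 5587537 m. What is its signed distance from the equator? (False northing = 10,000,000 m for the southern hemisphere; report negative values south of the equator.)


For southern: actual = 5587537 - 10000000 = -4412463 m

-4412463 m


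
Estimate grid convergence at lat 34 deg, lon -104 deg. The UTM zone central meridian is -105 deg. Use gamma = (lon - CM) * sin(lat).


gamma = (-104 - -105) * sin(34) = 1 * 0.559193 = 0.559 degrees

0.559 degrees


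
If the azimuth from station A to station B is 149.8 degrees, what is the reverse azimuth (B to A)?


back azimuth = (149.8 + 180) mod 360 = 329.8 degrees

329.8 degrees


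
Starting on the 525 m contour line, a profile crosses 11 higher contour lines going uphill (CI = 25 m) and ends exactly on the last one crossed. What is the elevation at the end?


elevation = 525 + 11 * 25 = 800 m

800 m


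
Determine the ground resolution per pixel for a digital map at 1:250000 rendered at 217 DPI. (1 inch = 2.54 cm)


pixel_cm = 2.54 / 217 ≈ 0.011705 cm
ground = pixel_cm * 250000 / 100 = 2.54 * 250000 / (217 * 100) = 635000 / 21700 ≈ 29.26 m

29.26 m


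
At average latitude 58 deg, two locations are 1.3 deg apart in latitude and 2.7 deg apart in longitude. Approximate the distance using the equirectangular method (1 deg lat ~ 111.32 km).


dlat_km = 1.3 * 111.32 = 144.716
dlon_km = 2.7 * 111.32 * cos(58) ≈ 159.275
dist = sqrt(144.716^2 + 159.275^2) ≈ 215.2 km

215.2 km


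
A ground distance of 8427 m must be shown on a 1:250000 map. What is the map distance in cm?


map_cm = 8427 * 100 / 250000 = 3.3708 cm ≈ 3.37 cm

3.37 cm


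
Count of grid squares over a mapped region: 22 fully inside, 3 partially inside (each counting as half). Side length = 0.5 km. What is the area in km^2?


effective squares = 22 + 3 * 0.5 = 23.5
area = 23.5 * 0.25 = 5.875 km^2

5.875 km^2


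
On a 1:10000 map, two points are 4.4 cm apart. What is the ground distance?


ground = 4.4 cm * 10000 / 100 = 440.0 m

440.0 m


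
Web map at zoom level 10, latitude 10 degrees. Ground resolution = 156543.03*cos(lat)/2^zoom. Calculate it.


res = 156543.03 * cos(10) / 2^10 = 156543.03 * 0.98480775 / 1024 = 150.55 m/pixel

150.55 m/pixel


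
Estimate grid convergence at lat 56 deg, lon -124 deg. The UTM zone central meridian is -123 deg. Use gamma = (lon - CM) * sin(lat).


gamma = (-124 - -123) * sin(56) = -1 * 0.829038 = -0.829 degrees

-0.829 degrees


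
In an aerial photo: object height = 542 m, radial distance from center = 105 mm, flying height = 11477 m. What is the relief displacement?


d = h * r / H = 542 * 105 / 11477 = 4.96 mm

4.96 mm


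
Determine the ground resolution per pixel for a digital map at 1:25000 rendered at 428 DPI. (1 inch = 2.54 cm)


pixel_cm = 2.54 / 428 ≈ 0.005935 cm
ground = pixel_cm * 25000 / 100 = 2.54 * 25000 / (428 * 100) = 63500 / 42800 ≈ 1.48 m

1.48 m


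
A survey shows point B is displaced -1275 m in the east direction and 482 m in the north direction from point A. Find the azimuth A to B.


az = atan2(-1275, 482) = -69.3 deg
adjusted to 0-360: 290.7 degrees

290.7 degrees


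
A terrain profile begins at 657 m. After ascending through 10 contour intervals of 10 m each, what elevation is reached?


elevation = 657 + 10 * 10 = 757 m

757 m


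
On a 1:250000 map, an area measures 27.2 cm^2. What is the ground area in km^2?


ground_area = 27.2 * (250000/100)^2 = 170000000.0 m^2 = 170.0 km^2

170.0 km^2


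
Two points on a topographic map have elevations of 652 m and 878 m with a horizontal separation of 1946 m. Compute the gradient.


gradient = (878 - 652) / 1946 = 226 / 1946 = 0.1161

0.1161


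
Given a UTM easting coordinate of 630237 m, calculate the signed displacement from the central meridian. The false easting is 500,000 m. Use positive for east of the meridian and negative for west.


displacement = 630237 - 500000 = 130237 m

130237 m


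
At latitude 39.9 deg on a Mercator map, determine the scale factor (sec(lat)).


SF = 1 / cos(39.9) = 1 / 0.767165 = 1.304

1.304


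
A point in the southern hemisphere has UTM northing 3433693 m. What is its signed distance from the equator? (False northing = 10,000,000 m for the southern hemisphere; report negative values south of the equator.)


For southern: actual = 3433693 - 10000000 = -6566307 m

-6566307 m


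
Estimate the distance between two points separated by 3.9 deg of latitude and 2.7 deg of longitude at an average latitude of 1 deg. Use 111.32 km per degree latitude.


dlat_km = 3.9 * 111.32 = 434.148
dlon_km = 2.7 * 111.32 * cos(1) ≈ 300.518
dist = sqrt(434.148^2 + 300.518^2) ≈ 528.0 km

528.0 km


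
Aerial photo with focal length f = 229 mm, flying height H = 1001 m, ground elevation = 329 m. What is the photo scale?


scale = f / (H - h) = 229 mm / 672 m = 229 / 672000 = 1:2934

1:2934


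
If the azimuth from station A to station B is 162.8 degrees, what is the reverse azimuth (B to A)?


back azimuth = (162.8 + 180) mod 360 = 342.8 degrees

342.8 degrees


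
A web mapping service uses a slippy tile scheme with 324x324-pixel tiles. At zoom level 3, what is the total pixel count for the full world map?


tiles per axis = 2^3 = 8
total tiles = 8^2 = 64
pixels per axis = 8 * 324 = 2592
total pixels = 2592^2 = 6718464

6718464 pixels


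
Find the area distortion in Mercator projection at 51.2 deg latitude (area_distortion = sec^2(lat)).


area_distortion = 1/cos^2(51.2) = 2.547

2.547


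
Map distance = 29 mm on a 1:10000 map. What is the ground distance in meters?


ground = 29 mm * 10000 / 1000 = 290.0 m

290.0 m


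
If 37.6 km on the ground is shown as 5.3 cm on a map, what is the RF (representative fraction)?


ground = 37.6 km = 3760000 cm; RF denominator = ground / map = 3760000 / 5.3 ≈ 709434; RF = 1:709434

1:709434


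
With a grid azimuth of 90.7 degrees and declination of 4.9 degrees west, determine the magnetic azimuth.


magnetic azimuth = grid azimuth - declination (east +ve)
mag_az = 90.7 - -4.9 = 95.6 degrees

95.6 degrees


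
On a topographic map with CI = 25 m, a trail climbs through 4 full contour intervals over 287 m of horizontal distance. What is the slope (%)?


elevation change = 4 * 25 = 100 m
slope = 100 / 287 * 100 = 34.8%

34.8%


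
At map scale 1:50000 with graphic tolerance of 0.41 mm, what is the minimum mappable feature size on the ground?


ground = 0.41 mm * 50000 / 1000 = 20.5 m

20.5 m


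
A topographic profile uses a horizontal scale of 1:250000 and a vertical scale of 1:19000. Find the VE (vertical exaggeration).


VE = horizontal_scale / vertical_scale = 250000 / 19000 ≈ 13.2

13.2x


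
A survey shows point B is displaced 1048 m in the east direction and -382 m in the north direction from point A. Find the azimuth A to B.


az = atan2(1048, -382) = 110.0 deg
adjusted to 0-360: 110.0 degrees

110.0 degrees


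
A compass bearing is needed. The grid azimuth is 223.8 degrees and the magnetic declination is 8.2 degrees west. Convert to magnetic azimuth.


magnetic azimuth = grid azimuth - declination (east +ve)
mag_az = 223.8 - -8.2 = 232.0 degrees

232.0 degrees


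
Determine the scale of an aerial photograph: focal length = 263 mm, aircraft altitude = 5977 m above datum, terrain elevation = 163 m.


scale = f / (H - h) = 263 mm / 5814 m = 263 / 5814000 = 1:22106

1:22106


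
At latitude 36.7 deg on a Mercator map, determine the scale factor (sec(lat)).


SF = 1 / cos(36.7) = 1 / 0.801776 = 1.247

1.247


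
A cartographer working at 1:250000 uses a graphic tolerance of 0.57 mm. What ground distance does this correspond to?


ground = 0.57 mm * 250000 / 1000 = 142.5 m

142.5 m


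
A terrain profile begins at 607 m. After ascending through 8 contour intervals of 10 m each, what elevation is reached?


elevation = 607 + 8 * 10 = 687 m

687 m


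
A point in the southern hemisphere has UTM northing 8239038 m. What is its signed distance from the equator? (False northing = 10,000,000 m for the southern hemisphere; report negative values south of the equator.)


For southern: actual = 8239038 - 10000000 = -1760962 m

-1760962 m


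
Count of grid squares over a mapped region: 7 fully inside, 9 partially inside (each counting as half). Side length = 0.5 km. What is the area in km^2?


effective squares = 7 + 9 * 0.5 = 11.5
area = 11.5 * 0.25 = 2.875 km^2

2.875 km^2


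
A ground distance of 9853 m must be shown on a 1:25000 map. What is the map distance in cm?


map_cm = 9853 * 100 / 25000 = 39.412 cm ≈ 39.41 cm

39.41 cm


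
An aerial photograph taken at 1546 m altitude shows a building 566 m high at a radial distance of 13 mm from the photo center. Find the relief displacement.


d = h * r / H = 566 * 13 / 1546 = 4.76 mm

4.76 mm


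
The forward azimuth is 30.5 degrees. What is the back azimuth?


back azimuth = (30.5 + 180) mod 360 = 210.5 degrees

210.5 degrees


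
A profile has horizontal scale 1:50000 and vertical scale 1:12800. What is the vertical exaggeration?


VE = horizontal_scale / vertical_scale = 50000 / 12800 = 3.90625 ≈ 3.9

3.9x


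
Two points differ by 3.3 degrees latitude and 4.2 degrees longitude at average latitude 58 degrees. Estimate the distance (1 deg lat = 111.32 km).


dlat_km = 3.3 * 111.32 = 367.356
dlon_km = 4.2 * 111.32 * cos(58) ≈ 247.761
dist = sqrt(367.356^2 + 247.761^2) ≈ 443.1 km

443.1 km


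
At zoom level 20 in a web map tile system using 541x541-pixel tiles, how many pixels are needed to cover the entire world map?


tiles per axis = 2^20 = 1048576
total tiles = 1048576^2 = 1099511627776
pixels per axis = 1048576 * 541 = 567279616
total pixels = 567279616^2 = 321806162729107456

321806162729107456 pixels


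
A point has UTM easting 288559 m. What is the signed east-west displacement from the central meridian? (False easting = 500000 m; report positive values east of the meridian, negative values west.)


displacement = 288559 - 500000 = -211441 m

-211441 m


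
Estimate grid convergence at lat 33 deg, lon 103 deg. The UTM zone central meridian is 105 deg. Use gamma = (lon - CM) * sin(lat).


gamma = (103 - 105) * sin(33) = -2 * 0.544639 = -1.089 degrees

-1.089 degrees


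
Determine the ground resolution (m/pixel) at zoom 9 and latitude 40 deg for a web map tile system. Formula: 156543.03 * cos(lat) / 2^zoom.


res = 156543.03 * cos(40) / 2^9 = 156543.03 * 0.76604444 / 512 = 234.22 m/pixel

234.22 m/pixel


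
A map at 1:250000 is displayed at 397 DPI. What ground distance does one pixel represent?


pixel_cm = 2.54 / 397 ≈ 0.006398 cm
ground = pixel_cm * 250000 / 100 = 2.54 * 250000 / (397 * 100) = 635000 / 39700 ≈ 15.99 m

15.99 m


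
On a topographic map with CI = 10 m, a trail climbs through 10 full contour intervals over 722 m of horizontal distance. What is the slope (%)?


elevation change = 10 * 10 = 100 m
slope = 100 / 722 * 100 = 13.9%

13.9%


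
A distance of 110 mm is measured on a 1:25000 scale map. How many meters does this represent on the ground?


ground = 110 mm * 25000 / 1000 = 2750.0 m

2750.0 m


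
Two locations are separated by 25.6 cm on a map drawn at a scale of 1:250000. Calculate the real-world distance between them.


ground = 25.6 cm * 250000 / 100 = 64000.0 m = 64.0 km

64.0 km


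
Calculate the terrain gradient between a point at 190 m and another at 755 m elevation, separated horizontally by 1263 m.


gradient = (755 - 190) / 1263 = 565 / 1263 = 0.4473

0.4473


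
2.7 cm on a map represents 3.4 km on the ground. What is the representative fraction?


ground = 3.4 km = 340000 cm; RF denominator = ground / map = 340000 / 2.7 ≈ 125926; RF = 1:125926

1:125926


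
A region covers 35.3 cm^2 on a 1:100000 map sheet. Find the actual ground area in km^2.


ground_area = 35.3 * (100000/100)^2 = 35300000.0 m^2 = 35.3 km^2

35.3 km^2


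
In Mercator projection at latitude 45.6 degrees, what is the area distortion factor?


area_distortion = 1/cos^2(45.6) = 2.043

2.043


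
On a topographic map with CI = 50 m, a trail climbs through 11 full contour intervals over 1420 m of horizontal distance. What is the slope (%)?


elevation change = 11 * 50 = 550 m
slope = 550 / 1420 * 100 = 38.7%

38.7%


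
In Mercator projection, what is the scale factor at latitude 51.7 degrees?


SF = 1 / cos(51.7) = 1 / 0.619779 = 1.613

1.613


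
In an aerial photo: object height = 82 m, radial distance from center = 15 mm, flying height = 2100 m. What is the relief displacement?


d = h * r / H = 82 * 15 / 2100 = 0.59 mm

0.59 mm


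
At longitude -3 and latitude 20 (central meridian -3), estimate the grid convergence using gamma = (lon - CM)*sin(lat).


gamma = (-3 - -3) * sin(20) = 0 * 0.34202 = 0.0 degrees

0.0 degrees


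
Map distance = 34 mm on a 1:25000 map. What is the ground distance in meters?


ground = 34 mm * 25000 / 1000 = 850.0 m

850.0 m


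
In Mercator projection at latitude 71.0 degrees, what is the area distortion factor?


area_distortion = 1/cos^2(71.0) = 9.434

9.434


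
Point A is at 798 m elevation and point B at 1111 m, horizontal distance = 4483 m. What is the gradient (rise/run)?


gradient = (1111 - 798) / 4483 = 313 / 4483 = 0.0698

0.0698


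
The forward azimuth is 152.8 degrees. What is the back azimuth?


back azimuth = (152.8 + 180) mod 360 = 332.8 degrees

332.8 degrees


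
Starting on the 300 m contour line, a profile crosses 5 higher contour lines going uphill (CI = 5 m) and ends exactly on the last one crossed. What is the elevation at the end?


elevation = 300 + 5 * 5 = 325 m

325 m


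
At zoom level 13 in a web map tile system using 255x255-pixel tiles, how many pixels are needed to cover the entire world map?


tiles per axis = 2^13 = 8192
total tiles = 8192^2 = 67108864
pixels per axis = 8192 * 255 = 2088960
total pixels = 2088960^2 = 4363753881600

4363753881600 pixels


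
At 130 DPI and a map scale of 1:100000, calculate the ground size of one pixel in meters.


pixel_cm = 2.54 / 130 ≈ 0.019538 cm
ground = pixel_cm * 100000 / 100 = 2.54 * 100000 / (130 * 100) = 254000 / 13000 ≈ 19.54 m

19.54 m


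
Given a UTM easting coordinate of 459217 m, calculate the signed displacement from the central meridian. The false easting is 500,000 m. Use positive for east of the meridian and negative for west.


displacement = 459217 - 500000 = -40783 m

-40783 m


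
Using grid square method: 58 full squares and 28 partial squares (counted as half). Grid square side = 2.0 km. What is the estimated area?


effective squares = 58 + 28 * 0.5 = 72.0
area = 72.0 * 4.0 = 288.0 km^2

288.0 km^2


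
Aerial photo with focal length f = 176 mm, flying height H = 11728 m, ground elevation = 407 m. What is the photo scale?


scale = f / (H - h) = 176 mm / 11321 m = 176 / 11321000 = 1:64324

1:64324


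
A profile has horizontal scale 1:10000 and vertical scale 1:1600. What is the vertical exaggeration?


VE = horizontal_scale / vertical_scale = 10000 / 1600 = 6.25

6.25x


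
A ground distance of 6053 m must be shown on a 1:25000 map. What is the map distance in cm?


map_cm = 6053 * 100 / 25000 = 24.212 cm ≈ 24.21 cm

24.21 cm


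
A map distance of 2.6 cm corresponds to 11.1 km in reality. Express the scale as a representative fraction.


ground = 11.1 km = 1110000 cm; RF denominator = ground / map = 1110000 / 2.6 ≈ 426923; RF = 1:426923

1:426923


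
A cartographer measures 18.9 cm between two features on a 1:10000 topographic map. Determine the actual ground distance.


ground = 18.9 cm * 10000 / 100 = 1890.0 m = 1.89 km

1.89 km


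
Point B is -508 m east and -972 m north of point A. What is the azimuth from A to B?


az = atan2(-508, -972) = -152.4 deg
adjusted to 0-360: 207.6 degrees

207.6 degrees


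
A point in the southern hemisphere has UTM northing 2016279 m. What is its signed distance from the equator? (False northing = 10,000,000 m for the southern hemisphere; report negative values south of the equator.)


For southern: actual = 2016279 - 10000000 = -7983721 m

-7983721 m
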